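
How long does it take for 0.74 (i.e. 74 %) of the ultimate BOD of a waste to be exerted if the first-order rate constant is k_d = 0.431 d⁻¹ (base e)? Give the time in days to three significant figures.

y/L₀ = 1 − e^(−k_d t) = 0.74 ⇒ e^(−k_d t) = 0.260
t = −ln(0.260) / 0.431 = 1.347 / 0.431 = 3.125 d.

t ≈ 3.13 d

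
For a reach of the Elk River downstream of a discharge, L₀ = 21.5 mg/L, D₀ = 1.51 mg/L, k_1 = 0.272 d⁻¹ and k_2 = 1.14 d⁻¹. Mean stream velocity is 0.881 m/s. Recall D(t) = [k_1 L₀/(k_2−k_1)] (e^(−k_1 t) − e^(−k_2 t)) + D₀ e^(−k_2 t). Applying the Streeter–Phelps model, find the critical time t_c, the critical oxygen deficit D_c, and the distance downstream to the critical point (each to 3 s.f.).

t_c ≈ 1.36 d; D_c ≈ 3.55 mg/L; x_c ≈ 103 km

t_c = [1/(k_2−k_1)] ln[(k_2/k_1)(1 − D₀(k_2−k_1)/(k_1 L₀))]
= [1/(1.14−0.272)] ln[(1.14/0.272)(1 − 1.51×0.8680/(0.272×21.5))]
= (1/0.8680) ln[4.191 × 0.7759] = 1.152 × ln(3.252) = 1.152 × 1.179 = 1.359 d.
D_c = (k_1/k_2) L₀ e^(−k_1 t_c) = (0.272/1.14) × 21.5 × e^(−0.272×1.359) = 0.2386 × 21.5 × 0.6911 = 3.545 mg/L.
x_c = v t_c = 0.881 m/s × 1.359 d × 86400 s/d = 103400 m ≈ 103 km.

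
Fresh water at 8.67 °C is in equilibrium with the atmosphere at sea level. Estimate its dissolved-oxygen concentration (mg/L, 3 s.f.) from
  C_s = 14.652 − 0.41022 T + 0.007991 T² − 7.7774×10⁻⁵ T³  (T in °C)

C_s ≈ 11.6 mg/L

C_s = 14.652 − 0.41022×8.67 + 0.007991×8.67² − 7.7774×10⁻⁵×8.67³ = 11.65 mg/L.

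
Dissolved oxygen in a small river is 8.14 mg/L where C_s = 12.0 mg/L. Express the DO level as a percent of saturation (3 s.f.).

% saturation = C/C_s × 100 = 8.14/12.0 × 100 = 67.8 %.

67.8 % saturation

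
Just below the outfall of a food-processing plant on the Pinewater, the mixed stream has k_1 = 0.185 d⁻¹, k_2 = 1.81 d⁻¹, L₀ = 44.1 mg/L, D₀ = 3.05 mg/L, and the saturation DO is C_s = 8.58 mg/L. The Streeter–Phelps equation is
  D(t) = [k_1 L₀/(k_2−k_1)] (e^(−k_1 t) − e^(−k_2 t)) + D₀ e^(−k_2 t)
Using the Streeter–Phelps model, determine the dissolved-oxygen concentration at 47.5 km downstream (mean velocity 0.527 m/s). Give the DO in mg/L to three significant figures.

DO ≈ 4.74 mg/L

Travel time t = x/v = 47.5 km / (0.527 m/s) = 47500 m / 0.527 m/s = 90130 s = 1.043 d.
k_1 L₀/(k_2−k_1) = 0.185×44.1/(1.81−0.185) = 8.159/1.625 = 5.021 mg/L.
e^(−k_1 t) = e^(−0.185×1.043) = 0.8245; e^(−k_2 t) = e^(−1.81×1.043) = 0.1513.
D = 5.021 × (0.8245 − 0.1513) + 3.05 × 0.1513 = 3.380 + 0.4616 = 3.841 mg/L.
DO = C_s − D = 8.58 − 3.841 = 4.739 mg/L.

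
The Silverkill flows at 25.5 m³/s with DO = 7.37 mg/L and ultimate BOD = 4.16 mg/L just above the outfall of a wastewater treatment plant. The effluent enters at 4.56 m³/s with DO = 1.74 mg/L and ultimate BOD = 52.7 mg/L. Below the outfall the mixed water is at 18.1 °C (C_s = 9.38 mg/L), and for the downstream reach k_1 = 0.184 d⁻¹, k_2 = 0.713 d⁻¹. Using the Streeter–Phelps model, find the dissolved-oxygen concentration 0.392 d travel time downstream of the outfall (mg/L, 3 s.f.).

DO ≈ 6.52 mg/L

Mixed DO = (25.5×7.37 + 4.56×1.74)/(25.5+4.56) = 195.9/30.06 = 6.516 mg/L.
Mixed L₀ = (25.5×4.16 + 4.56×52.7)/(30.06) = 346.4/30.06 = 11.52 mg/L.
Initial deficit D₀ = C_s − DO₀ = 9.38 − 6.516 = 2.864 mg/L.
D(0.392) = [0.184×11.52/(0.713−0.184)](e^(−0.184×0.392) − e^(−0.713×0.392)) + 2.864 e^(−0.713×0.392)
= 4.008 × (0.9304 − 0.7562) + 2.864 × 0.7562 = 2.864 mg/L.
DO = 9.38 − 2.864 = 6.516 mg/L.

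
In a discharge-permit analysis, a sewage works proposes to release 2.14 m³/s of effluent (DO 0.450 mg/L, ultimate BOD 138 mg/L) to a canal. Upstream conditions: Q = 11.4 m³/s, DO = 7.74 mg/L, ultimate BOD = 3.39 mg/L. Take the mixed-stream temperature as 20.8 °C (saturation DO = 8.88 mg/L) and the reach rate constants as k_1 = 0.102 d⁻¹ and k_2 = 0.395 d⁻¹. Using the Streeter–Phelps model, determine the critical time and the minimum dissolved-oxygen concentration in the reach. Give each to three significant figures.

Mixed DO = (11.4×7.74 + 2.14×0.450)/(11.4+2.14) = 89.20/13.54 = 6.588 mg/L.
Mixed L₀ = (11.4×3.39 + 2.14×138)/(13.54) = 334.0/13.54 = 24.67 mg/L.
Initial deficit D₀ = C_s − DO₀ = 8.88 − 6.588 = 2.292 mg/L.
t_c = (1/0.2930) ln[(0.395/0.102)(1 − 2.292×0.2930/(0.102×24.67))] = 3.413 × ln(2.839) = 3.561 d.
D_c = (0.102/0.395) × 24.67 × e^(−0.102×3.561) = 0.2582 × 24.67 × 0.6954 = 4.429 mg/L.
Minimum DO = 8.88 − 4.429 = 4.451 mg/L.

t_c ≈ 3.56 d; minimum DO ≈ 4.45 mg/L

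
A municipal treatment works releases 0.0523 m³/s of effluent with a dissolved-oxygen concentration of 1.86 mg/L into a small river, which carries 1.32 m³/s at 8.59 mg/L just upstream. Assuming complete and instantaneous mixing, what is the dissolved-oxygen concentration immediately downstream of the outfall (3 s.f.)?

Flow-weighted mixing: C = (Q_r C_r + Q_w C_w)/(Q_r + Q_w)
= (1.32×8.59 + 0.0523×1.86)/(1.32 + 0.0523) = 11.44/1.372 = 8.334 mg/L.

8.33 mg/L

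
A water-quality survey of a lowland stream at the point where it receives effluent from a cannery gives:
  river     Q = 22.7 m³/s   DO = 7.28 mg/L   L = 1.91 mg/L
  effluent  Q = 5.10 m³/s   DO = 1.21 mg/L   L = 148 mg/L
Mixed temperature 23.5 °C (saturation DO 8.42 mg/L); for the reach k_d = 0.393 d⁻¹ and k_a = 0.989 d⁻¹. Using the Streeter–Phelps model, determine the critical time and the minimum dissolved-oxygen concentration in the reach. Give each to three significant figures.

Mixed DO = (22.7×7.28 + 5.10×1.21)/(22.7+5.10) = 171.4/27.80 = 6.166 mg/L.
Mixed L₀ = (22.7×1.91 + 5.10×148)/(27.80) = 798.2/27.80 = 28.71 mg/L.
Initial deficit D₀ = C_s − DO₀ = 8.42 − 6.166 = 2.254 mg/L.
t_c = (1/0.5960) ln[(0.989/0.393)(1 − 2.254×0.5960/(0.393×28.71))] = 1.678 × ln(2.217) = 1.336 d.
D_c = (0.393/0.989) × 28.71 × e^(−0.393×1.336) = 0.3974 × 28.71 × 0.5916 = 6.749 mg/L.
Minimum DO = 8.42 − 6.749 = 1.671 mg/L.

t_c ≈ 1.34 d; minimum DO ≈ 1.67 mg/L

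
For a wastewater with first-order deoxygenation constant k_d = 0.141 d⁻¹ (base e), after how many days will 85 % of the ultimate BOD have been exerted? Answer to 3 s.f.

y/L₀ = 1 − e^(−k_d t) = 0.85 ⇒ e^(−k_d t) = 0.150
t = −ln(0.150) / 0.141 = 1.897 / 0.141 = 13.45 d.

t ≈ 13.5 d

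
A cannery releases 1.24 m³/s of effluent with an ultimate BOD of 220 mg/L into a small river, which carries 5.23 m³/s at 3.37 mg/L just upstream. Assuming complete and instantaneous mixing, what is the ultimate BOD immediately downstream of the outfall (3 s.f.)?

44.9 mg/L

Flow-weighted mixing: C = (Q_r C_r + Q_w C_w)/(Q_r + Q_w)
= (5.23×3.37 + 1.24×220)/(5.23 + 1.24) = 290.4/6.470 = 44.89 mg/L.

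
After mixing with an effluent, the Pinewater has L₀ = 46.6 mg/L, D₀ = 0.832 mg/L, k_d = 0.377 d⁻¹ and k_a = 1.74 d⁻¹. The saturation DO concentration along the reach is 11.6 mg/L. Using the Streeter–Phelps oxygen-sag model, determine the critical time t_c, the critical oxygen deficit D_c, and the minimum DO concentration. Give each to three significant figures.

t_c ≈ 1.07 d; D_c ≈ 6.74 mg/L; min DO ≈ 4.86 mg/L

At the critical point dD/dt = 0, so k_d L₀ e^(−k_d t) = k_a D. Substituting D(t) from the Streeter–Phelps equation and solving for t gives
t_c = ln[(k_a/k_d)(1 − D₀(k_a−k_d)/(k_d L₀))] / (k_a−k_d).
Here k_a−k_d = 1.363 d⁻¹ and 1 − D₀(k_a−k_d)/(k_d L₀) = 1 − 0.832×1.363/(0.377×46.6) = 0.9355, so
t_c = ln(4.615 × 0.9355) / 1.363 = 1.463 / 1.363 = 1.073 d.
L(t_c) = L₀ e^(−k_d t_c) = 46.6 × 0.6673 = 31.09 mg/L, and at the critical point k_a D_c = k_d L, so D_c = (0.377/1.74) × 31.09 = 6.737 mg/L.
Minimum DO = C_s − D_c = 11.6 − 6.737 = 4.863 mg/L.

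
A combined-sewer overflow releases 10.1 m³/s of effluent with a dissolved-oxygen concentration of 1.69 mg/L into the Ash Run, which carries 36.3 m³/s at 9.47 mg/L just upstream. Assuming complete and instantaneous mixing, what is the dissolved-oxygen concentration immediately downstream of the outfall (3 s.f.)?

7.78 mg/L

Flow-weighted mixing: C = (Q_r C_r + Q_w C_w)/(Q_r + Q_w)
= (36.3×9.47 + 10.1×1.69)/(36.3 + 10.1) = 360.8/46.40 = 7.777 mg/L.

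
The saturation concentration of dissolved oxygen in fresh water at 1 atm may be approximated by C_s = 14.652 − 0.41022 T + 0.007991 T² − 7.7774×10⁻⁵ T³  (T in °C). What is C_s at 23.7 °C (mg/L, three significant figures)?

C_s = 14.652 − 0.41022×23.7 + 0.007991×23.7² − 7.7774×10⁻⁵×23.7³ = 8.383 mg/L.

C_s ≈ 8.38 mg/L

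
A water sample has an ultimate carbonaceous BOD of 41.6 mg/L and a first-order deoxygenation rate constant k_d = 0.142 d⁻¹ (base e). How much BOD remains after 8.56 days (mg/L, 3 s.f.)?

L ≈ 12.3 mg/L

L_t = L₀ e^(−k_d t) = 41.6 × e^(−0.142×8.56) = 41.6 × 0.2966 = 12.34 mg/L.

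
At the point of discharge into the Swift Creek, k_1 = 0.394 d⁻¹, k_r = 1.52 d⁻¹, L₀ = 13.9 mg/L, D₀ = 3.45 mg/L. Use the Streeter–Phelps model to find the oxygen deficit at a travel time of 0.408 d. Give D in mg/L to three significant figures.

D ≈ 3.38 mg/L

k_1 L₀/(k_r−k_1) = 0.394×13.9/(1.52−0.394) = 5.477/1.126 = 4.864 mg/L.
e^(−k_1 t) = e^(−0.394×0.4080) = 0.8515; e^(−k_r t) = e^(−1.52×0.4080) = 0.5379.
D = 4.864 × (0.8515 − 0.5379) + 3.45 × 0.5379 = 1.525 + 1.856 = 3.381 mg/L.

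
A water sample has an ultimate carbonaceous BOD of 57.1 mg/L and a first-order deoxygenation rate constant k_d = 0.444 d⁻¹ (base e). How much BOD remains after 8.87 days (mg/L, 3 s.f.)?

L ≈ 1.11 mg/L

L_t = L₀ e^(−k_d t) = 57.1 × e^(−0.444×8.87) = 57.1 × 0.01948 = 1.112 mg/L.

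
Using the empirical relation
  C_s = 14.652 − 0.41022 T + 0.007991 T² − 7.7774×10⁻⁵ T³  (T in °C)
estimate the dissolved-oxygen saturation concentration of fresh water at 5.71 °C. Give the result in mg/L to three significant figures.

C_s = 14.652 − 0.41022×5.71 + 0.007991×5.71² − 7.7774×10⁻⁵×5.71³ = 12.56 mg/L.

C_s ≈ 12.6 mg/L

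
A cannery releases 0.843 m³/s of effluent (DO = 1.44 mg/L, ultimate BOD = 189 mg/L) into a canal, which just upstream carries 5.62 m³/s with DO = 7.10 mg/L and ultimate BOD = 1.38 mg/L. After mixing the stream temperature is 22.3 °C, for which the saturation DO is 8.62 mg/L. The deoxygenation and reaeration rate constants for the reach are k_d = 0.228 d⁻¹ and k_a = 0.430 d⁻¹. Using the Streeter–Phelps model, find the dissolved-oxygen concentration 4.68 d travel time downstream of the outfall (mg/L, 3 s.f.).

DO ≈ 2.18 mg/L

Mixed DO = (5.62×7.10 + 0.843×1.44)/(5.62+0.843) = 41.12/6.463 = 6.362 mg/L.
Mixed L₀ = (5.62×1.38 + 0.843×189)/(6.463) = 167.1/6.463 = 25.85 mg/L.
Initial deficit D₀ = C_s − DO₀ = 8.62 − 6.362 = 2.258 mg/L.
D(4.68) = [0.228×25.85/(0.430−0.228)](e^(−0.228×4.68) − e^(−0.430×4.68)) + 2.258 e^(−0.430×4.68)
= 29.18 × (0.3440 − 0.1337) + 2.258 × 0.1337 = 6.440 mg/L.
DO = 8.62 − 6.440 = 2.180 mg/L.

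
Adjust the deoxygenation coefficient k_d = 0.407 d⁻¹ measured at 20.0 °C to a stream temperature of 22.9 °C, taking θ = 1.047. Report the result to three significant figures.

k_d ≈ 0.465 d⁻¹

k_d(T₂) = k_d(T₁) · θ^(T₂−T₁) = 0.407 × 1.047^(22.9−20.0)
= 0.407 × 1.047^2.90 = 0.407 × 1.142 = 0.4650 d⁻¹.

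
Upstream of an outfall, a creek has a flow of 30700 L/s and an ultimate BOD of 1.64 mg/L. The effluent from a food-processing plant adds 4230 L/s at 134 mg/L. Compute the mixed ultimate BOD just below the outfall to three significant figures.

17.7 mg/L

Flow-weighted mixing: C = (Q_r C_r + Q_w C_w)/(Q_r + Q_w)
= (30700×1.64 + 4230×134)/(30700 + 4230) = 617200/34930 = 17.67 mg/L.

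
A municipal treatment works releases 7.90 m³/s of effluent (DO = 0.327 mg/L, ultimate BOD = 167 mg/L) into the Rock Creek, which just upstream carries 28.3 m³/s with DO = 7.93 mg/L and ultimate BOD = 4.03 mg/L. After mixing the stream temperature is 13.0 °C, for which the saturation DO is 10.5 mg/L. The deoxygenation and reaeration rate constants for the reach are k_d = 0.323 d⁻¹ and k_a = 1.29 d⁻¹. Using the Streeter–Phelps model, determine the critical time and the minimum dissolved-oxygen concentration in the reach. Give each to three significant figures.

t_c ≈ 1.03 d; minimum DO ≈ 3.40 mg/L

Mixed DO = (28.3×7.93 + 7.90×0.327)/(28.3+7.90) = 227.0/36.20 = 6.271 mg/L.
Mixed L₀ = (28.3×4.03 + 7.90×167)/(36.20) = 1433/36.20 = 39.60 mg/L.
Initial deficit D₀ = C_s − DO₀ = 10.5 − 6.271 = 4.229 mg/L.
t_c = (1/0.9670) ln[(1.29/0.323)(1 − 4.229×0.9670/(0.323×39.60))] = 1.034 × ln(2.717) = 1.034 d.
D_c = (0.323/1.29) × 39.60 × e^(−0.323×1.034) = 0.2504 × 39.60 × 0.7162 = 7.100 mg/L.
Minimum DO = 10.5 − 7.100 = 3.400 mg/L.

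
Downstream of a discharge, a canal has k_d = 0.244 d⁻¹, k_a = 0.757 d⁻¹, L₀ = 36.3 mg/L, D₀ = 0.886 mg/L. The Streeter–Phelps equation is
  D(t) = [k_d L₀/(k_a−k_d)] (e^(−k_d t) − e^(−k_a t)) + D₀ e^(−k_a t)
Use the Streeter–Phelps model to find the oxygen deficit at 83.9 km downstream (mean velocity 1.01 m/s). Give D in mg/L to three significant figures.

D ≈ 5.74 mg/L

Travel time t = x/v = 83.9 km / (1.01 m/s) = 83900 m / 1.01 m/s = 83070 s = 0.9615 d.
k_d L₀/(k_a−k_d) = 0.244×36.3/(0.757−0.244) = 8.857/0.5130 = 17.27 mg/L.
e^(−k_d t) = e^(−0.244×0.9615) = 0.7909; e^(−k_a t) = e^(−0.757×0.9615) = 0.4830.
D = 17.27 × (0.7909 − 0.4830) + 0.886 × 0.4830 = 5.317 + 0.4279 = 5.744 mg/L.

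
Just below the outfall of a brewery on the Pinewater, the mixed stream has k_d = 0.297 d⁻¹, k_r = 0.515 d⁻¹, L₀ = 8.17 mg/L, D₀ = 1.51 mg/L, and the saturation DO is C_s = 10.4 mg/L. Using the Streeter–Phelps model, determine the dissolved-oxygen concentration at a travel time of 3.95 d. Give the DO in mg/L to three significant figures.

k_d L₀/(k_r−k_d) = 0.297×8.17/(0.515−0.297) = 2.426/0.2180 = 11.13 mg/L.
e^(−k_d t) = e^(−0.297×3.950) = 0.3094; e^(−k_r t) = e^(−0.515×3.950) = 0.1308.
D = 11.13 × (0.3094 − 0.1308) + 1.51 × 0.1308 = 1.988 + 0.1975 = 2.186 mg/L.
DO = C_s − D = 10.4 − 2.186 = 8.214 mg/L.

DO ≈ 8.21 mg/L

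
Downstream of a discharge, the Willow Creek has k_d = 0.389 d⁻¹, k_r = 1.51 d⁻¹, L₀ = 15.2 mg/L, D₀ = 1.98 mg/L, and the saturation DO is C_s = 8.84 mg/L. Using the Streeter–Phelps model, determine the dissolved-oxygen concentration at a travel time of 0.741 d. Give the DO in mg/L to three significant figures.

DO ≈ 5.96 mg/L

k_d L₀/(k_r−k_d) = 0.389×15.2/(1.51−0.389) = 5.913/1.121 = 5.275 mg/L.
e^(−k_d t) = e^(−0.389×0.7410) = 0.7496; e^(−k_r t) = e^(−1.51×0.7410) = 0.3266.
D = 5.275 × (0.7496 − 0.3266) + 1.98 × 0.3266 = 2.231 + 0.6467 = 2.878 mg/L.
DO = C_s − D = 8.84 − 2.878 = 5.962 mg/L.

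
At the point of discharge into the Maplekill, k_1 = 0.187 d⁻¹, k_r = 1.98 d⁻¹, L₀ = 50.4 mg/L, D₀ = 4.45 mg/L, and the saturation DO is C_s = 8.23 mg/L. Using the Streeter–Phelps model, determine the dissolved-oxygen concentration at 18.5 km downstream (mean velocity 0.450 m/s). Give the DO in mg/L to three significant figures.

Travel time t = x/v = 18.5 km / (0.450 m/s) = 18500 m / 0.450 m/s = 41110 s = 0.4758 d.
k_1 L₀/(k_r−k_1) = 0.187×50.4/(1.98−0.187) = 9.425/1.793 = 5.256 mg/L.
e^(−k_1 t) = e^(−0.187×0.4758) = 0.9149; e^(−k_r t) = e^(−1.98×0.4758) = 0.3898.
D = 5.256 × (0.9149 − 0.3898) + 4.45 × 0.3898 = 2.760 + 1.735 = 4.495 mg/L.
DO = C_s − D = 8.23 − 4.495 = 3.735 mg/L.

DO ≈ 3.74 mg/L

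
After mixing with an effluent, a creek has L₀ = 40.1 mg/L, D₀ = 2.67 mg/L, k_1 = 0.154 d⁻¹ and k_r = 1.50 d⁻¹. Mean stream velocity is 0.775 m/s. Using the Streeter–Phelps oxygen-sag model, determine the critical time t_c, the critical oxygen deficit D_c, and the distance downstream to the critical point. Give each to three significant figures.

t_c ≈ 1.04 d; D_c ≈ 3.51 mg/L; x_c ≈ 69.9 km

At the critical point dD/dt = 0, so k_1 L₀ e^(−k_1 t) = k_r D. Substituting D(t) from the Streeter–Phelps equation and solving for t gives
t_c = ln[(k_r/k_1)(1 − D₀(k_r−k_1)/(k_1 L₀))] / (k_r−k_1).
Here k_r−k_1 = 1.346 d⁻¹ and 1 − D₀(k_r−k_1)/(k_1 L₀) = 1 − 2.67×1.346/(0.154×40.1) = 0.4180, so
t_c = ln(9.740 × 0.4180) / 1.346 = 1.404 / 1.346 = 1.043 d.
D_c = (k_1/k_r) L₀ e^(−k_1 t_c) = (0.154/1.50) × 40.1 × e^(−0.154×1.043) = 0.1027 × 40.1 × 0.8516 = 3.506 mg/L.
x_c = v t_c = 0.775 m/s × 1.043 d × 86400 s/d = 69850 m ≈ 69.9 km.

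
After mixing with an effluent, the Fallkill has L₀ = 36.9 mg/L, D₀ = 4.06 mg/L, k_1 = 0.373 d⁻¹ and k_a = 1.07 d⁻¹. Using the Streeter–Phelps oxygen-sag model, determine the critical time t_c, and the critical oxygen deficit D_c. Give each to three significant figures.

t_c = [1/(k_a−k_1)] ln[(k_a/k_1)(1 − D₀(k_a−k_1)/(k_1 L₀))]
= [1/(1.07−0.373)] ln[(1.07/0.373)(1 − 4.06×0.6970/(0.373×36.9))]
= (1/0.6970) ln[2.869 × 0.7944] = 1.435 × ln(2.279) = 1.435 × 0.8237 = 1.182 d.
D_c = (k_1/k_a) L₀ e^(−k_1 t_c) = (0.373/1.07) × 36.9 × e^(−0.373×1.182) = 0.3486 × 36.9 × 0.6435 = 8.278 mg/L.

t_c ≈ 1.18 d; D_c ≈ 8.28 mg/L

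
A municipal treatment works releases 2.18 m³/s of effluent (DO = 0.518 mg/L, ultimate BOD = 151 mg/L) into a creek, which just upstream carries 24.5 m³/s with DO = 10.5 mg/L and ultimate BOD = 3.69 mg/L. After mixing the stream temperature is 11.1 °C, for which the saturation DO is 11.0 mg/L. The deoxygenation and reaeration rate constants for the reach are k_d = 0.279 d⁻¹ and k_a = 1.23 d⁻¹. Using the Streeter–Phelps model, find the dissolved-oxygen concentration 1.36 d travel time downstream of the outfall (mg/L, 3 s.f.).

DO ≈ 8.46 mg/L

Mixed DO = (24.5×10.5 + 2.18×0.518)/(24.5+2.18) = 258.4/26.68 = 9.684 mg/L.
Mixed L₀ = (24.5×3.69 + 2.18×151)/(26.68) = 419.6/26.68 = 15.73 mg/L.
Initial deficit D₀ = C_s − DO₀ = 11.0 − 9.684 = 1.316 mg/L.
D(1.36) = [0.279×15.73/(1.23−0.279)](e^(−0.279×1.36) − e^(−1.23×1.36)) + 1.316 e^(−1.23×1.36)
= 4.614 × (0.6842 − 0.1877) + 1.316 × 0.1877 = 2.538 mg/L.
DO = 11.0 − 2.538 = 8.462 mg/L.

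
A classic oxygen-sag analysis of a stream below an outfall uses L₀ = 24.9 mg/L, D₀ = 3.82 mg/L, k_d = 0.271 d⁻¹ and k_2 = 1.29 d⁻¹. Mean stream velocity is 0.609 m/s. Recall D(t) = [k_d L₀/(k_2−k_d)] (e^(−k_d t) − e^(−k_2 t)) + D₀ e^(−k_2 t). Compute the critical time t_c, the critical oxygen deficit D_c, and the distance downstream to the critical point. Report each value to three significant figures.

t_c ≈ 0.687 d; D_c ≈ 4.34 mg/L; x_c ≈ 36.2 km

t_c = [1/(k_2−k_d)] ln[(k_2/k_d)(1 − D₀(k_2−k_d)/(k_d L₀))]
= [1/(1.29−0.271)] ln[(1.29/0.271)(1 − 3.82×1.019/(0.271×24.9))]
= (1/1.019) ln[4.760 × 0.4231] = 0.9814 × ln(2.014) = 0.9814 × 0.7002 = 0.6872 d.
L(t_c) = L₀ e^(−k_d t_c) = 24.9 × 0.8301 = 20.67 mg/L, and at the critical point k_2 D_c = k_d L, so D_c = (0.271/1.29) × 20.67 = 4.342 mg/L.
x_c = v t_c = 0.609 m/s × 0.6872 d × 86400 s/d = 36160 m ≈ 36.2 km.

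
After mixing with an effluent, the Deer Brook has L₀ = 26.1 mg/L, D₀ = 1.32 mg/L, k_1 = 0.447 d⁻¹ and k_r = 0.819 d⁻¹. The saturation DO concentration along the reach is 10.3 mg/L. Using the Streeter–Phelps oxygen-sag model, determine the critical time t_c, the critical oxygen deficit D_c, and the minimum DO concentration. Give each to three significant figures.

t_c ≈ 1.51 d; D_c ≈ 7.25 mg/L; min DO ≈ 3.05 mg/L

t_c = [1/(k_r−k_1)] ln[(k_r/k_1)(1 − D₀(k_r−k_1)/(k_1 L₀))]
= [1/(0.819−0.447)] ln[(0.819/0.447)(1 − 1.32×0.3720/(0.447×26.1))]
= (1/0.3720) ln[1.832 × 0.9579] = 2.688 × ln(1.755) = 2.688 × 0.5625 = 1.512 d.
L(t_c) = L₀ e^(−k_1 t_c) = 26.1 × 0.5087 = 13.28 mg/L, and at the critical point k_r D_c = k_1 L, so D_c = (0.447/0.819) × 13.28 = 7.246 mg/L.
Minimum DO = C_s − D_c = 10.3 − 7.246 = 3.054 mg/L.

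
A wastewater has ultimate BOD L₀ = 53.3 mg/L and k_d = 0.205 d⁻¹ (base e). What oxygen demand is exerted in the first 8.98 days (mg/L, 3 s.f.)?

y ≈ 44.8 mg/L

y_t = L₀(1 − e^(−k_d t)) = 53.3 × (1 − e^(−0.205×8.98))
= 53.3 × (1 − 0.1587) = 53.3 × 0.8413 = 44.84 mg/L.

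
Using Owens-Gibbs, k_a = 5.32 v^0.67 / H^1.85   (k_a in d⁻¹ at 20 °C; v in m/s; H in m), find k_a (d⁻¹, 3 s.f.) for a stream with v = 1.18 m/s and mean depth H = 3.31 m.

k_a = 5.32 × 1.18^0.67 / 3.31^1.85 = 5.32 × 1.117 / 9.155 = 0.6492 d⁻¹.

k_a ≈ 0.649 d⁻¹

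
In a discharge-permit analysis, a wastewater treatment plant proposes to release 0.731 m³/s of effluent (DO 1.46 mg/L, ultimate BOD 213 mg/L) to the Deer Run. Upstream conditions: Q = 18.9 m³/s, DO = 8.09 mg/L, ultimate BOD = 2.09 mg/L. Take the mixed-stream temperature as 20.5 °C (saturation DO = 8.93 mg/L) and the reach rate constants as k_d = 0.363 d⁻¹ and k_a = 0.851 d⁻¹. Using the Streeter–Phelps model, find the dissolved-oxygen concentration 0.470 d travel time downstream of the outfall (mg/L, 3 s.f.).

DO ≈ 6.92 mg/L

Mixed DO = (18.9×8.09 + 0.731×1.46)/(18.9+0.731) = 154.0/19.63 = 7.843 mg/L.
Mixed L₀ = (18.9×2.09 + 0.731×213)/(19.63) = 195.2/19.63 = 9.944 mg/L.
Initial deficit D₀ = C_s − DO₀ = 8.93 − 7.843 = 1.087 mg/L.
D(0.470) = [0.363×9.944/(0.851−0.363)](e^(−0.363×0.470) − e^(−0.851×0.470)) + 1.087 e^(−0.851×0.470)
= 7.397 × (0.8432 − 0.6703) + 1.087 × 0.6703 = 2.007 mg/L.
DO = 8.93 − 2.007 = 6.923 mg/L.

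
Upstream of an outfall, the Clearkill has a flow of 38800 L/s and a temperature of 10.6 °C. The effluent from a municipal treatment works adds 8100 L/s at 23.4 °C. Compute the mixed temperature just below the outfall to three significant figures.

12.8 °C

Flow-weighted mixing: C = (Q_r C_r + Q_w C_w)/(Q_r + Q_w)
= (38800×10.6 + 8100×23.4)/(38800 + 8100) = 600800/46900 = 12.81 °C.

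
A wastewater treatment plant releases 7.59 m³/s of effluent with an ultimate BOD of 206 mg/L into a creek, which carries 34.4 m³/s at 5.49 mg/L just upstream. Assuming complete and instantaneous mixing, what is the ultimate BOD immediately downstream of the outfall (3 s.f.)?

41.7 mg/L

Flow-weighted mixing: C = (Q_r C_r + Q_w C_w)/(Q_r + Q_w)
= (34.4×5.49 + 7.59×206)/(34.4 + 7.59) = 1752/41.99 = 41.73 mg/L.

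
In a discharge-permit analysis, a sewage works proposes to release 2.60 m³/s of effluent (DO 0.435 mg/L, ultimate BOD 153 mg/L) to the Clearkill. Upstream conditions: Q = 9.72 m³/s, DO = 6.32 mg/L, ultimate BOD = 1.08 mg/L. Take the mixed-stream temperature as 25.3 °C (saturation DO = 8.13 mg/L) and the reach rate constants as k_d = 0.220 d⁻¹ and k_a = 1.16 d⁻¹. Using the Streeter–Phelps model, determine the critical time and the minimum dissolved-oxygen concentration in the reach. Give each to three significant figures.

t_c ≈ 1.24 d; minimum DO ≈ 3.34 mg/L

Mixed DO = (9.72×6.32 + 2.60×0.435)/(9.72+2.60) = 62.56/12.32 = 5.078 mg/L.
Mixed L₀ = (9.72×1.08 + 2.60×153)/(12.32) = 408.3/12.32 = 33.14 mg/L.
Initial deficit D₀ = C_s − DO₀ = 8.13 − 5.078 = 3.052 mg/L.
t_c = (1/0.9400) ln[(1.16/0.220)(1 − 3.052×0.9400/(0.220×33.14))] = 1.064 × ln(3.198) = 1.237 d.
D_c = (0.220/1.16) × 33.14 × e^(−0.220×1.237) = 0.1897 × 33.14 × 0.7618 = 4.788 mg/L.
Minimum DO = 8.13 − 4.788 = 3.342 mg/L.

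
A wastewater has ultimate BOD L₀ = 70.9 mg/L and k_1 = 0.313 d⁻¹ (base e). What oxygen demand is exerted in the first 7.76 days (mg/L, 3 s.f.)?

y ≈ 64.7 mg/L

y_t = L₀(1 − e^(−k_1 t)) = 70.9 × (1 − e^(−0.313×7.76))
= 70.9 × (1 − 0.08814) = 70.9 × 0.9119 = 64.65 mg/L.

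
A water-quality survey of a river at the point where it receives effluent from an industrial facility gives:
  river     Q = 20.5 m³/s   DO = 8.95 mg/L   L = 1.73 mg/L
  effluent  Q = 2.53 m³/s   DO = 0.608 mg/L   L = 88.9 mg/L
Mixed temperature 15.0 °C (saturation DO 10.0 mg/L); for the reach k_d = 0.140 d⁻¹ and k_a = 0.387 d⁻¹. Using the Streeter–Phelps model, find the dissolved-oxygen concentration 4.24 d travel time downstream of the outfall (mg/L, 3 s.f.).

DO ≈ 7.32 mg/L

Mixed DO = (20.5×8.95 + 2.53×0.608)/(20.5+2.53) = 185.0/23.03 = 8.034 mg/L.
Mixed L₀ = (20.5×1.73 + 2.53×88.9)/(23.03) = 260.4/23.03 = 11.31 mg/L.
Initial deficit D₀ = C_s − DO₀ = 10.0 − 8.034 = 1.966 mg/L.
D(4.24) = [0.140×11.31/(0.387−0.140)](e^(−0.140×4.24) − e^(−0.387×4.24)) + 1.966 e^(−0.387×4.24)
= 6.408 × (0.5523 − 0.1938) + 1.966 × 0.1938 = 2.679 mg/L.
DO = 10.0 − 2.679 = 7.321 mg/L.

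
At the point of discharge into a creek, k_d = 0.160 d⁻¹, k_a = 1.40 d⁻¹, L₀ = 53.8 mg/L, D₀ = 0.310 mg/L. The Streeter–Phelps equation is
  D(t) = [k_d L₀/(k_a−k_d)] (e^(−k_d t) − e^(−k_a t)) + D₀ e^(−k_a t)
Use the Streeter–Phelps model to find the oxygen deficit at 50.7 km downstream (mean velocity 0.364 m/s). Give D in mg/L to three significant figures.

D ≈ 4.67 mg/L

Travel time t = x/v = 50.7 km / (0.364 m/s) = 50700 m / 0.364 m/s = 139300 s = 1.612 d.
k_d L₀/(k_a−k_d) = 0.160×53.8/(1.40−0.160) = 8.608/1.240 = 6.942 mg/L.
e^(−k_d t) = e^(−0.160×1.612) = 0.7726; e^(−k_a t) = e^(−1.40×1.612) = 0.1047.
D = 6.942 × (0.7726 − 0.1047) + 0.310 × 0.1047 = 4.637 + 0.03245 = 4.669 mg/L.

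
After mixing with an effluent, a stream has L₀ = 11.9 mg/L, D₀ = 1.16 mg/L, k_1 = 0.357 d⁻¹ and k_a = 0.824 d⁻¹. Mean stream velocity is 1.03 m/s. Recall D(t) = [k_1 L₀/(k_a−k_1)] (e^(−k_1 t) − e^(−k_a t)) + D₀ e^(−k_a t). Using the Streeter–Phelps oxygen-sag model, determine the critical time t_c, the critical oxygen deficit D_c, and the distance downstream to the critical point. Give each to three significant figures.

t_c ≈ 1.50 d; D_c ≈ 3.02 mg/L; x_c ≈ 133 km

With k_a/k_1 = 2.308 and 1 − D₀(k_a−k_1)/(k_1 L₀) = 0.8725,
t_c = ln(2.308 × 0.8725) / (0.824 − 0.357) = ln(2.014) / 0.4670 = 0.7000/0.4670 = 1.499 d.
D_c = (k_1/k_a) L₀ e^(−k_1 t_c) = (0.357/0.824) × 11.9 × e^(−0.357×1.499) = 0.4333 × 11.9 × 0.5856 = 3.019 mg/L.
x_c = v t_c = 1.03 m/s × 1.499 d × 86400 s/d = 133400 m ≈ 133 km.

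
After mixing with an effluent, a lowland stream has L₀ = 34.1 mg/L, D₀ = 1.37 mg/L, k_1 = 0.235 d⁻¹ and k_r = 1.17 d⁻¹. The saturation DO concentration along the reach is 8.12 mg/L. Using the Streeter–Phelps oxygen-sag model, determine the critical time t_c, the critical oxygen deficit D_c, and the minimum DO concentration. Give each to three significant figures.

t_c = [1/(k_r−k_1)] ln[(k_r/k_1)(1 − D₀(k_r−k_1)/(k_1 L₀))]
= [1/(1.17−0.235)] ln[(1.17/0.235)(1 − 1.37×0.9350/(0.235×34.1))]
= (1/0.9350) ln[4.979 × 0.8402] = 1.070 × ln(4.183) = 1.070 × 1.431 = 1.530 d.
L(t_c) = L₀ e^(−k_1 t_c) = 34.1 × 0.6979 = 23.80 mg/L, and at the critical point k_r D_c = k_1 L, so D_c = (0.235/1.17) × 23.80 = 4.780 mg/L.
Minimum DO = C_s − D_c = 8.12 − 4.780 = 3.340 mg/L.

t_c ≈ 1.53 d; D_c ≈ 4.78 mg/L; min DO ≈ 3.34 mg/L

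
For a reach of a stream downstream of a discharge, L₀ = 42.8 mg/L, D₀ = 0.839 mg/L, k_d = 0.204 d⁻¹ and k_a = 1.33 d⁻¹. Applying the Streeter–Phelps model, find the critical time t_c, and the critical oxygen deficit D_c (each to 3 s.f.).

With k_a/k_d = 6.520 and 1 − D₀(k_a−k_d)/(k_d L₀) = 0.8918,
t_c = ln(6.520 × 0.8918) / (1.33 − 0.204) = ln(5.814) / 1.126 = 1.760/1.126 = 1.563 d.
L(t_c) = L₀ e^(−k_d t_c) = 42.8 × 0.7269 = 31.11 mg/L, and at the critical point k_a D_c = k_d L, so D_c = (0.204/1.33) × 31.11 = 4.772 mg/L.

t_c ≈ 1.56 d; D_c ≈ 4.77 mg/L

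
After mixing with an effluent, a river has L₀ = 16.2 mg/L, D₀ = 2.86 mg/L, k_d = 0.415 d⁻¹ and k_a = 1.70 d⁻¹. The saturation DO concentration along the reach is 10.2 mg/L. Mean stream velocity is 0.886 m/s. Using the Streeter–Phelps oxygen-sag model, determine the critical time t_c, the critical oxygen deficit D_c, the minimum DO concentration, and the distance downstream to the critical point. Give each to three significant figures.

t_c ≈ 0.482 d; D_c ≈ 3.24 mg/L; min DO ≈ 6.96 mg/L; x_c ≈ 36.9 km

At the critical point dD/dt = 0, so k_d L₀ e^(−k_d t) = k_a D. Substituting D(t) from the Streeter–Phelps equation and solving for t gives
t_c = ln[(k_a/k_d)(1 − D₀(k_a−k_d)/(k_d L₀))] / (k_a−k_d).
Here k_a−k_d = 1.285 d⁻¹ and 1 − D₀(k_a−k_d)/(k_d L₀) = 1 − 2.86×1.285/(0.415×16.2) = 0.4534, so
t_c = ln(4.096 × 0.4534) / 1.285 = 0.6190 / 1.285 = 0.4817 d.
D_c = (k_d/k_a) L₀ e^(−k_d t_c) = (0.415/1.70) × 16.2 × e^(−0.415×0.4817) = 0.2441 × 16.2 × 0.8188 = 3.238 mg/L.
Minimum DO = C_s − D_c = 10.2 − 3.238 = 6.962 mg/L.
x_c = v t_c = 0.886 m/s × 0.4817 d × 86400 s/d = 36880 m ≈ 36.9 km.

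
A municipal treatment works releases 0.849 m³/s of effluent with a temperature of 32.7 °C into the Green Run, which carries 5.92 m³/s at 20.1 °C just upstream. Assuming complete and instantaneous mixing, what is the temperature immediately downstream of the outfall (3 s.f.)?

Flow-weighted mixing: C = (Q_r C_r + Q_w C_w)/(Q_r + Q_w)
= (5.92×20.1 + 0.849×32.7)/(5.92 + 0.849) = 146.8/6.769 = 21.68 °C.

21.7 °C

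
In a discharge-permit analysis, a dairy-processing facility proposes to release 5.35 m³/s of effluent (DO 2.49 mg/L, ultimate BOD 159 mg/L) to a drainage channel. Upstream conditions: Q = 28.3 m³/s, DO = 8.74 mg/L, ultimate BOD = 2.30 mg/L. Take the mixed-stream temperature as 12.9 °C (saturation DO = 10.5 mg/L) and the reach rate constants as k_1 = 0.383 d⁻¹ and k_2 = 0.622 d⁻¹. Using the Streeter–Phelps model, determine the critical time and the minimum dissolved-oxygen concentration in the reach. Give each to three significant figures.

Mixed DO = (28.3×8.74 + 5.35×2.49)/(28.3+5.35) = 260.7/33.65 = 7.746 mg/L.
Mixed L₀ = (28.3×2.30 + 5.35×159)/(33.65) = 915.7/33.65 = 27.21 mg/L.
Initial deficit D₀ = C_s − DO₀ = 10.5 − 7.746 = 2.754 mg/L.
t_c = (1/0.2390) ln[(0.622/0.383)(1 − 2.754×0.2390/(0.383×27.21))] = 4.184 × ln(1.521) = 1.756 d.
D_c = (0.383/0.622) × 27.21 × e^(−0.383×1.756) = 0.6158 × 27.21 × 0.5104 = 8.553 mg/L.
Minimum DO = 10.5 − 8.553 = 1.947 mg/L.

t_c ≈ 1.76 d; minimum DO ≈ 1.95 mg/L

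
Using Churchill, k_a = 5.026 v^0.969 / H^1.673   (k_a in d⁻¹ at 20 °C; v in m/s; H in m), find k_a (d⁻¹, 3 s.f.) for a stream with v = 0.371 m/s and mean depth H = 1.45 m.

k_a = 5.026 × 0.371^0.969 / 1.45^1.673 = 5.026 × 0.3826 / 1.862 = 1.033 d⁻¹.

k_a ≈ 1.03 d⁻¹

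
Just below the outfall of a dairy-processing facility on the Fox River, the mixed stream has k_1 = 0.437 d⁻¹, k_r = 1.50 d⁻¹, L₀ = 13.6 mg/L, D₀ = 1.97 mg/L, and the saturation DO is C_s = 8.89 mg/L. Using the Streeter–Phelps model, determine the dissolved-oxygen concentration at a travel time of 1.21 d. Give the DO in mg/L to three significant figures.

k_1 L₀/(k_r−k_1) = 0.437×13.6/(1.50−0.437) = 5.943/1.063 = 5.591 mg/L.
e^(−k_1 t) = e^(−0.437×1.210) = 0.5893; e^(−k_r t) = e^(−1.50×1.210) = 0.1628.
D = 5.591 × (0.5893 − 0.1628) + 1.97 × 0.1628 = 2.385 + 0.3208 = 2.705 mg/L.
DO = C_s − D = 8.89 − 2.705 = 6.185 mg/L.

DO ≈ 6.18 mg/L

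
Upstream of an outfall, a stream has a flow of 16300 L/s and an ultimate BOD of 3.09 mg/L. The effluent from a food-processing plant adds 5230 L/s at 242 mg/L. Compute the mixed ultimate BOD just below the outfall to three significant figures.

Flow-weighted mixing: C = (Q_r C_r + Q_w C_w)/(Q_r + Q_w)
= (16300×3.09 + 5230×242)/(16300 + 5230) = 1.316×10^6/21530 = 61.13 mg/L.

61.1 mg/L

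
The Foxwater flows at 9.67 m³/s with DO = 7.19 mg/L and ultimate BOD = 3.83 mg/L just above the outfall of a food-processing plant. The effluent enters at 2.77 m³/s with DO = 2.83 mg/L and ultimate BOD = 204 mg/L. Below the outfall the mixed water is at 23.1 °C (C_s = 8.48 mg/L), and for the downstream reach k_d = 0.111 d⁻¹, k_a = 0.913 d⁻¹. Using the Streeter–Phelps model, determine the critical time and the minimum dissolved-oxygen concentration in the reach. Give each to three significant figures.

t_c ≈ 2.11 d; minimum DO ≈ 3.83 mg/L

Mixed DO = (9.67×7.19 + 2.77×2.83)/(9.67+2.77) = 77.37/12.44 = 6.219 mg/L.
Mixed L₀ = (9.67×3.83 + 2.77×204)/(12.44) = 602.1/12.44 = 48.40 mg/L.
Initial deficit D₀ = C_s − DO₀ = 8.48 − 6.219 = 2.261 mg/L.
t_c = (1/0.8020) ln[(0.913/0.111)(1 − 2.261×0.8020/(0.111×48.40))] = 1.247 × ln(5.449) = 2.114 d.
D_c = (0.111/0.913) × 48.40 × e^(−0.111×2.114) = 0.1216 × 48.40 × 0.7908 = 4.654 mg/L.
Minimum DO = 8.48 − 4.654 = 3.826 mg/L.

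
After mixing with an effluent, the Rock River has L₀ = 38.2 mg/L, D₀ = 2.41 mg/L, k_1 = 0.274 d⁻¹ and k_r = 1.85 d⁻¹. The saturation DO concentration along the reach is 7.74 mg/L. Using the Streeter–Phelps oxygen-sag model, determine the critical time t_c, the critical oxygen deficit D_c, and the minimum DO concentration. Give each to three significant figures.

t_c ≈ 0.926 d; D_c ≈ 4.39 mg/L; min DO ≈ 3.35 mg/L

t_c = [1/(k_r−k_1)] ln[(k_r/k_1)(1 − D₀(k_r−k_1)/(k_1 L₀))]
= [1/(1.85−0.274)] ln[(1.85/0.274)(1 − 2.41×1.576/(0.274×38.2))]
= (1/1.576) ln[6.752 × 0.6371] = 0.6345 × ln(4.302) = 0.6345 × 1.459 = 0.9258 d.
D_c = (k_1/k_r) L₀ e^(−k_1 t_c) = (0.274/1.85) × 38.2 × e^(−0.274×0.9258) = 0.1481 × 38.2 × 0.7760 = 4.390 mg/L.
Minimum DO = C_s − D_c = 7.74 − 4.390 = 3.350 mg/L.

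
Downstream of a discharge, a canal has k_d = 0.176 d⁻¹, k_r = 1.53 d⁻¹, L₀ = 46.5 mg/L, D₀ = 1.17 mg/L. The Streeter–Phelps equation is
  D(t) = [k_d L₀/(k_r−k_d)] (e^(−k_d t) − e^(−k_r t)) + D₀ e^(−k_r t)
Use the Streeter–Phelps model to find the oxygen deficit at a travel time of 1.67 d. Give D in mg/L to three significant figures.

D ≈ 4.13 mg/L

k_d L₀/(k_r−k_d) = 0.176×46.5/(1.53−0.176) = 8.184/1.354 = 6.044 mg/L.
e^(−k_d t) = e^(−0.176×1.670) = 0.7453; e^(−k_r t) = e^(−1.53×1.670) = 0.07768.
D = 6.044 × (0.7453 − 0.07768) + 1.17 × 0.07768 = 4.035 + 0.09089 = 4.126 mg/L.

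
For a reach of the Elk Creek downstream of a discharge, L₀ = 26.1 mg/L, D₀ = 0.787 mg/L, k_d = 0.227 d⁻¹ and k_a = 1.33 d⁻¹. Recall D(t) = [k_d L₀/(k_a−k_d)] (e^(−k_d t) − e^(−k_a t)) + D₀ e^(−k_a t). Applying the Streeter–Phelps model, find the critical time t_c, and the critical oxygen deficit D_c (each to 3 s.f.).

t_c = [1/(k_a−k_d)] ln[(k_a/k_d)(1 − D₀(k_a−k_d)/(k_d L₀))]
= [1/(1.33−0.227)] ln[(1.33/0.227)(1 − 0.787×1.103/(0.227×26.1))]
= (1/1.103) ln[5.859 × 0.8535] = 0.9066 × ln(5.001) = 0.9066 × 1.610 = 1.459 d.
L(t_c) = L₀ e^(−k_d t_c) = 26.1 × 0.7180 = 18.74 mg/L, and at the critical point k_a D_c = k_d L, so D_c = (0.227/1.33) × 18.74 = 3.199 mg/L.

t_c ≈ 1.46 d; D_c ≈ 3.20 mg/L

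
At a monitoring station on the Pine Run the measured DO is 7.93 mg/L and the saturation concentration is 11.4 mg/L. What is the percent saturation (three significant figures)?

69.6 % saturation

% saturation = C/C_s × 100 = 7.93/11.4 × 100 = 69.6 %.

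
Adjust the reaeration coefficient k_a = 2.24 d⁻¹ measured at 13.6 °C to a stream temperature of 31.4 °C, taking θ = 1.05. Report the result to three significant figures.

k_a(T₂) = k_a(T₁) · θ^(T₂−T₁) = 2.24 × 1.05^(31.4−13.6)
= 2.24 × 1.05^17.8 = 2.24 × 2.383 = 5.338 d⁻¹.

k_a ≈ 5.34 d⁻¹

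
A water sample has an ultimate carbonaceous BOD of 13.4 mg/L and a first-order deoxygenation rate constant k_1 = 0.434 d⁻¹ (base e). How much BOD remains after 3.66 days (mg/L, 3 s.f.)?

L ≈ 2.74 mg/L

L_t = L₀ e^(−k_1 t) = 13.4 × e^(−0.434×3.66) = 13.4 × 0.2042 = 2.737 mg/L.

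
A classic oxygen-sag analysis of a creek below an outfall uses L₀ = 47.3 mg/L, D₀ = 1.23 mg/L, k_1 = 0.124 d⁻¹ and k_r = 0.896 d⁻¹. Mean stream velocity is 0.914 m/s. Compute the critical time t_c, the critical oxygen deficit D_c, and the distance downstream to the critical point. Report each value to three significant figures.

t_c ≈ 2.33 d; D_c ≈ 4.90 mg/L; x_c ≈ 184 km

t_c = [1/(k_r−k_1)] ln[(k_r/k_1)(1 − D₀(k_r−k_1)/(k_1 L₀))]
= [1/(0.896−0.124)] ln[(0.896/0.124)(1 − 1.23×0.7720/(0.124×47.3))]
= (1/0.7720) ln[7.226 × 0.8381] = 1.295 × ln(6.056) = 1.295 × 1.801 = 2.333 d.
L(t_c) = L₀ e^(−k_1 t_c) = 47.3 × 0.7488 = 35.42 mg/L, and at the critical point k_r D_c = k_1 L, so D_c = (0.124/0.896) × 35.42 = 4.902 mg/L.
x_c = v t_c = 0.914 m/s × 2.333 d × 86400 s/d = 184200 m ≈ 184 km.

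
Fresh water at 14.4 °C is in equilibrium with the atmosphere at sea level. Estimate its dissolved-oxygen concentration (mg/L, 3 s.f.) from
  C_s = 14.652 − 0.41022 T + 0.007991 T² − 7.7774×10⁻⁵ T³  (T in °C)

C_s = 14.652 − 0.41022×14.4 + 0.007991×14.4² − 7.7774×10⁻⁵×14.4³ = 10.17 mg/L.

C_s ≈ 10.2 mg/L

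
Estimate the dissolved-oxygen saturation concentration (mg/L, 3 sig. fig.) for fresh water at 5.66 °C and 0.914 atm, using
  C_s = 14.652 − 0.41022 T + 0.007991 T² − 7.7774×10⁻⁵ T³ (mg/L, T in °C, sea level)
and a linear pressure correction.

C_s ≈ 11.5 mg/L

At sea level: C_s = 14.652 − 0.41022×5.66 + 0.007991×5.66² − 7.7774×10⁻⁵×5.66³ = 12.57 mg/L.
Pressure correction: C_s' = 12.57 × 0.914 = 11.49 mg/L.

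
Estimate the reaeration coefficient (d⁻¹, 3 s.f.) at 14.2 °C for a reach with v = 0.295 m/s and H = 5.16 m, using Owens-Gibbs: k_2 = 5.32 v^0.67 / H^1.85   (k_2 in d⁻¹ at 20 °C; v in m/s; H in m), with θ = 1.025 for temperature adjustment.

k_2(20) = 5.32 × 0.295^0.67 / 5.16^1.85 = 5.32 × 0.4413 / 20.82 = 0.1128 d⁻¹.
k_2(14.2) = 0.1128 × 1.025^(14.2−20) = 0.1128 × 0.8666 = 0.09774 d⁻¹.

k_2 ≈ 0.0977 d⁻¹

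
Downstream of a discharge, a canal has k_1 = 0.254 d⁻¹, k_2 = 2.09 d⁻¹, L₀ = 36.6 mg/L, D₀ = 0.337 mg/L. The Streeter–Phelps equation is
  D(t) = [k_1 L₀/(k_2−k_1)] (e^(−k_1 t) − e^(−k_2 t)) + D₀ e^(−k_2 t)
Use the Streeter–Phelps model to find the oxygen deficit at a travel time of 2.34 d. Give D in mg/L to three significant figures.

k_1 L₀/(k_2−k_1) = 0.254×36.6/(2.09−0.254) = 9.296/1.836 = 5.063 mg/L.
e^(−k_1 t) = e^(−0.254×2.340) = 0.5519; e^(−k_2 t) = e^(−2.09×2.340) = 0.007517.
D = 5.063 × (0.5519 − 0.007517) + 0.337 × 0.007517 = 2.757 + 0.002533 = 2.759 mg/L.

D ≈ 2.76 mg/L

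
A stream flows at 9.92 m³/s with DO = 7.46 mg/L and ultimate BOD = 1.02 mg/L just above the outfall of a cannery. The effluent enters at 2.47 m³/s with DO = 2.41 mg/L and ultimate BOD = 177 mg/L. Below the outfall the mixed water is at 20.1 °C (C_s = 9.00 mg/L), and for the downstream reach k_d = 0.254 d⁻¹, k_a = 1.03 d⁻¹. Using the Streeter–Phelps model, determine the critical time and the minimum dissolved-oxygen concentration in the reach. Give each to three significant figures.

t_c ≈ 1.49 d; minimum DO ≈ 2.90 mg/L

Mixed DO = (9.92×7.46 + 2.47×2.41)/(9.92+2.47) = 79.96/12.39 = 6.453 mg/L.
Mixed L₀ = (9.92×1.02 + 2.47×177)/(12.39) = 447.3/12.39 = 36.10 mg/L.
Initial deficit D₀ = C_s − DO₀ = 9.00 − 6.453 = 2.547 mg/L.
t_c = (1/0.7760) ln[(1.03/0.254)(1 − 2.547×0.7760/(0.254×36.10))] = 1.289 × ln(3.181) = 1.491 d.
D_c = (0.254/1.03) × 36.10 × e^(−0.254×1.491) = 0.2466 × 36.10 × 0.6847 = 6.096 mg/L.
Minimum DO = 9.00 − 6.096 = 2.904 mg/L.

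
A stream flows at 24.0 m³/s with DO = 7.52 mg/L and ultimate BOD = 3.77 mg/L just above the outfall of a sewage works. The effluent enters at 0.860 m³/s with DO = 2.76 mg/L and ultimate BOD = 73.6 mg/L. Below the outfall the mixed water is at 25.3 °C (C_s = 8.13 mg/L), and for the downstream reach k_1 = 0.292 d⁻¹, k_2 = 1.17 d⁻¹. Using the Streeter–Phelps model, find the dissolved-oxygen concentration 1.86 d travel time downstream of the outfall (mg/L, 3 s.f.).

Mixed DO = (24.0×7.52 + 0.860×2.76)/(24.0+0.860) = 182.9/24.86 = 7.355 mg/L.
Mixed L₀ = (24.0×3.77 + 0.860×73.6)/(24.86) = 153.8/24.86 = 6.186 mg/L.
Initial deficit D₀ = C_s − DO₀ = 8.13 − 7.355 = 0.7747 mg/L.
D(1.86) = [0.292×6.186/(1.17−0.292)](e^(−0.292×1.86) − e^(−1.17×1.86)) + 0.7747 e^(−1.17×1.86)
= 2.057 × (0.5809 − 0.1135) + 0.7747 × 0.1135 = 1.050 mg/L.
DO = 8.13 − 1.050 = 7.080 mg/L.

DO ≈ 7.08 mg/L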